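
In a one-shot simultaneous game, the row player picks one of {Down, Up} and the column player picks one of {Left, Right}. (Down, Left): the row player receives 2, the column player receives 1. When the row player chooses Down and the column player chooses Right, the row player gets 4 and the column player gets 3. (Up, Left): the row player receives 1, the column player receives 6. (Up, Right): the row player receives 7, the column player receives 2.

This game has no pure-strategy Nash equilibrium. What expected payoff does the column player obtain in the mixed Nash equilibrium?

In a mixed equilibrium the column player is indifferent between Left and Right; this condition fixes p.
  the column player's payoff from Left: p·1 + (1−p)·6 = -5p + 6
  the column player's payoff from Right: p·3 + (1−p)·2 = p + 2
  -5p + 6 = p + 2  ⇒  -6p = -4  ⇒  p = 2/3.
At equilibrium the column player is indifferent across columns, so the column player's payoff equals the payoff from Left: (2/3)·1 + (1/3)·6 = 8/3.

8/3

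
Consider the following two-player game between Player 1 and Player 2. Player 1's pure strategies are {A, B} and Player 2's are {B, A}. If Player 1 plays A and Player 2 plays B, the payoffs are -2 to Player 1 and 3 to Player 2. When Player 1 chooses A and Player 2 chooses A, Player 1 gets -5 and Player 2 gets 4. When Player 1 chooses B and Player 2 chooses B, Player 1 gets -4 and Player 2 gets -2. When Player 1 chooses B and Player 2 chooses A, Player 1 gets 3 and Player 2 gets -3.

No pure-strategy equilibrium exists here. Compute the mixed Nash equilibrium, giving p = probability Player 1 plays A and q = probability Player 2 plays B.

p = 1/2, q = 4/5

Player 2's indifference between B and A determines Player 1's mixing probability p:
  Player 2's payoff to B: p·3 + (1−p)·(-2) = 5p - 2
  Player 2's payoff to A: p·4 + (1−p)·(-3) = 7p - 3
  5p - 2 = 7p - 3  ⇒  -2p = -1  ⇒  p = 1/2.
For Player 1 to be willing to mix, Player 1 must be indifferent between A and B, which pins down Player 2's mix.
  Player 1's expected payoff from A: q·(-2) + (1−q)·(-5) = 3q - 5
  Player 1's expected payoff from B: q·(-4) + (1−q)·3 = -7q + 3
  3q - 5 = -7q + 3  ⇒  10q = 8  ⇒  q = 4/5.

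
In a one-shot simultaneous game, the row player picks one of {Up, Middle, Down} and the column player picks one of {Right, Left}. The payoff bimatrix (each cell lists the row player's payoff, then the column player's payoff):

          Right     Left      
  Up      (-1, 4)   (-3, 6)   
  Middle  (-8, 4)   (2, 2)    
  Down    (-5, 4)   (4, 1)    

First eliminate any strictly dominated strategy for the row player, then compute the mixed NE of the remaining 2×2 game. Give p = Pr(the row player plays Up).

The row player's strategy Middle is strictly dominated by Down: -5 > -8 and 4 > 2. Eliminate Middle.
Set the column player's expected payoff from Right equal to that from Left:
  the column player's payoff to Right: p·4 + (1−p)·4 = 4
  the column player's payoff to Left: p·6 + (1−p)·1 = 5p + 1
  4 = 5p + 1  ⇒  -5p = -3  ⇒  p = 3/5.

p = 3/5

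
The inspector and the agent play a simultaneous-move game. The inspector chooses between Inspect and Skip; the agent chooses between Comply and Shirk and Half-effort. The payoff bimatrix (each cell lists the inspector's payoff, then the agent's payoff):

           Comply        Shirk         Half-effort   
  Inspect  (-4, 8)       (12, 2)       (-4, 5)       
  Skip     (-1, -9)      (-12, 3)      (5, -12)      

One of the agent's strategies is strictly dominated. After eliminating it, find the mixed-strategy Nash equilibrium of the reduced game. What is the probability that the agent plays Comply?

The agent's strategy Half-effort is strictly dominated by Comply: 8 > 5 and -9 > -12. Eliminate Half-effort.
The inspector's indifference between Inspect and Skip determines the agent's mixing probability q:
  the inspector's payoff to Inspect: q·(-4) + (1−q)·12 = -16q + 12
  the inspector's payoff to Skip: q·(-1) + (1−q)·(-12) = 11q - 12
  -16q + 12 = 11q - 12  ⇒  -27q = -24  ⇒  q = 8/9.

q = 8/9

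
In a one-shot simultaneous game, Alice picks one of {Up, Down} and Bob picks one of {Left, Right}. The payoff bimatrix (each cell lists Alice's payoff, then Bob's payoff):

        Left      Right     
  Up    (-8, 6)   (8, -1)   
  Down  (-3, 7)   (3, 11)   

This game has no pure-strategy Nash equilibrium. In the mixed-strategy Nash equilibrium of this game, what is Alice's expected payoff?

0

In a mixed equilibrium Alice is indifferent between Up and Down; this condition fixes q.
  Alice's expected payoff from Up: q·(-8) + (1−q)·8 = -16q + 8
  Alice's expected payoff from Down: q·(-3) + (1−q)·3 = -6q + 3
  -16q + 8 = -6q + 3  ⇒  -10q = -5  ⇒  q = 1/2.
At equilibrium Alice is indifferent across rows, so Alice's payoff equals the payoff from Up: (1/2)·(-8) + (1/2)·8 = 0.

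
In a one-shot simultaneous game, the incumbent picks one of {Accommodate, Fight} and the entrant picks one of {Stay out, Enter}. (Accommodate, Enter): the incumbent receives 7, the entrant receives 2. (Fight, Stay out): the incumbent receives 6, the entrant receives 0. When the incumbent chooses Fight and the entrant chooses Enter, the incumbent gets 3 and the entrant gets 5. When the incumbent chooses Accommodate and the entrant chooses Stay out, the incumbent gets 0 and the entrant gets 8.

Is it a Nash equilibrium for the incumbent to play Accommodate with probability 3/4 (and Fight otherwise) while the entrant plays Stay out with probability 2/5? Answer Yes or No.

Given the incumbent's mix p = 3/4, the entrant's payoff from Stay out is 6 but from Enter is 11/4. The entrant strictly prefers Stay out, so the entrant would not mix.
So the proposed profile is not a Nash equilibrium.

No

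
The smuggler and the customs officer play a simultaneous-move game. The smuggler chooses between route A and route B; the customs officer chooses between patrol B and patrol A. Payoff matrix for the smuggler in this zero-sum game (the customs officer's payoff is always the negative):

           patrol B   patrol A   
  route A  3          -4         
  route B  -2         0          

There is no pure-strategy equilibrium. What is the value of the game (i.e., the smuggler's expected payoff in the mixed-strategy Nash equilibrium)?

For the smuggler to be willing to mix, the smuggler must be indifferent between route A and route B, which pins down the customs officer's mix.
  the smuggler's payoff to route A: q·3 + (1−q)·(-4) = 7q - 4
  the smuggler's payoff to route B: q·(-2) + (1−q)·0 = -2q
  7q - 4 = -2q  ⇒  9q = 4  ⇒  q = 4/9.
The value is the smuggler's expected payoff against this mix (using route A): (4/9)·3 + (5/9)·(-4) = -8/9.

v = -8/9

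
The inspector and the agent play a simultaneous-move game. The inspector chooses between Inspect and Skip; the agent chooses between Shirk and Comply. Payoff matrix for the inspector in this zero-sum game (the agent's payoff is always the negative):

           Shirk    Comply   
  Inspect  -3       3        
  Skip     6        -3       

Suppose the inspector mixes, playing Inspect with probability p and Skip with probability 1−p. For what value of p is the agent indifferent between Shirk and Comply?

p = 3/5

The agent's indifference between Shirk and Comply determines the inspector's mixing probability p:
  the agent's payoff to Shirk: p·3 + (1−p)·(-6) = 9p - 6
  the agent's payoff to Comply: p·(-3) + (1−p)·3 = -6p + 3
  9p - 6 = -6p + 3  ⇒  15p = 9  ⇒  p = 3/5.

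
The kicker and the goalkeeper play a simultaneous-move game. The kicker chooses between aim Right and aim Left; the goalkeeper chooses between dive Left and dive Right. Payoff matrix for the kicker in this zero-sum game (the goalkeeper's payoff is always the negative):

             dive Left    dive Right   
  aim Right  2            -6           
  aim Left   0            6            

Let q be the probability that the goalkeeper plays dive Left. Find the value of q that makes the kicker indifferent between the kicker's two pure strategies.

The kicker's indifference between aim Right and aim Left determines the goalkeeper's mixing probability q:
  the kicker's payoff from aim Right: q·2 + (1−q)·(-6) = 8q - 6
  the kicker's payoff from aim Left: q·0 + (1−q)·6 = -6q + 6
  8q - 6 = -6q + 6  ⇒  14q = 12  ⇒  q = 6/7.

q = 6/7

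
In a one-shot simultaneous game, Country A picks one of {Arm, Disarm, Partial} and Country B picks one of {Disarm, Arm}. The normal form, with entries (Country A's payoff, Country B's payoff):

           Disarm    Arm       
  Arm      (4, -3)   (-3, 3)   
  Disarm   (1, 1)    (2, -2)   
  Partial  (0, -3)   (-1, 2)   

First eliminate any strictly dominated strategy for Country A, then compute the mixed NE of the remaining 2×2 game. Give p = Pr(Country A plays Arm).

p = 1/3

Country A's strategy Partial is strictly dominated by Disarm: 1 > 0 and 2 > -1. Eliminate Partial.
Country A's mix must leave Country B indifferent between Disarm and Arm.
  Country B's expected payoff from Disarm: p·(-3) + (1−p)·1 = -4p + 1
  Country B's expected payoff from Arm: p·3 + (1−p)·(-2) = 5p - 2
  -4p + 1 = 5p - 2  ⇒  -9p = -3  ⇒  p = 1/3.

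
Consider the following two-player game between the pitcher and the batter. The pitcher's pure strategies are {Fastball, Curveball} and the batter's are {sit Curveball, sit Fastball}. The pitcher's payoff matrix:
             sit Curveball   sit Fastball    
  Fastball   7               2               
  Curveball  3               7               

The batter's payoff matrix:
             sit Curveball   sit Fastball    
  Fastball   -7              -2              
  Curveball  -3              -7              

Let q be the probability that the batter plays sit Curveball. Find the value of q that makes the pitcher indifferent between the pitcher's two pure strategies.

Set the pitcher's expected payoff from Fastball equal to that from Curveball:
  the pitcher's expected payoff from Fastball: q·7 + (1−q)·2 = 5q + 2
  the pitcher's expected payoff from Curveball: q·3 + (1−q)·7 = -4q + 7
  5q + 2 = -4q + 7  ⇒  9q = 5  ⇒  q = 5/9.

q = 5/9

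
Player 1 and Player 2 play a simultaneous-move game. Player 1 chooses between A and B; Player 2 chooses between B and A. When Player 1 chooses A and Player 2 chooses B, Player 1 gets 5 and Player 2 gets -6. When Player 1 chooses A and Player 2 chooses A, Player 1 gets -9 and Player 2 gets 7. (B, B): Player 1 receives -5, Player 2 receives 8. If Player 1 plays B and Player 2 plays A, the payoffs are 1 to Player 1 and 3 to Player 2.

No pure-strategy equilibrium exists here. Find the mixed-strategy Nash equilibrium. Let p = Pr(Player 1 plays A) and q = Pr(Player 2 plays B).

Player 2's indifference between B and A determines Player 1's mixing probability p:
  Player 2's expected payoff from B: p·(-6) + (1−p)·8 = -14p + 8
  Player 2's expected payoff from A: p·7 + (1−p)·3 = 4p + 3
  -14p + 8 = 4p + 3  ⇒  -18p = -5  ⇒  p = 5/18.
Set Player 1's expected payoff from A equal to that from B:
  Player 1's payoff from A: q·5 + (1−q)·(-9) = 14q - 9
  Player 1's payoff from B: q·(-5) + (1−q)·1 = -6q + 1
  14q - 9 = -6q + 1  ⇒  20q = 10  ⇒  q = 1/2.

p = 5/18, q = 1/2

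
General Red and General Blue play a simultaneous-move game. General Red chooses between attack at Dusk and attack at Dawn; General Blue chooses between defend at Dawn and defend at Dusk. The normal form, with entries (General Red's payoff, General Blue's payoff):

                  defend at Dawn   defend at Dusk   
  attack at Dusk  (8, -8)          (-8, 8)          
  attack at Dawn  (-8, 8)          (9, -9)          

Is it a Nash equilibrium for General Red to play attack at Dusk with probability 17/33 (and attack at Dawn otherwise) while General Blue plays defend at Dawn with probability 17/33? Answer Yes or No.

Check General Blue's indifference given General Red's mix p = 17/33:
  payoff from defend at Dawn = -8/33; payoff from defend at Dusk = -8/33 — equal.
Check General Red's indifference given General Blue's mix q = 17/33:
  payoff from attack at Dusk = 8/33; payoff from attack at Dawn = 8/33 — equal.
Both players are indifferent, so neither can profitably deviate.

Yes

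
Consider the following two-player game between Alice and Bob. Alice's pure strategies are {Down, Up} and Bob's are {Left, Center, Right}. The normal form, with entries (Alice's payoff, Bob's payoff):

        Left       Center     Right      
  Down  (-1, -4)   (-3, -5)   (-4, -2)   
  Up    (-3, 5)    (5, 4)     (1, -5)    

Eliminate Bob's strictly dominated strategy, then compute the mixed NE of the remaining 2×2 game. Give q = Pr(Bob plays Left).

Bob's strategy Center is strictly dominated by Left: -4 > -5 and 5 > 4. Eliminate Center.
Set Alice's expected payoff from Down equal to that from Up:
  Alice's payoff to Down: q·(-1) + (1−q)·(-4) = 3q - 4
  Alice's payoff to Up: q·(-3) + (1−q)·1 = -4q + 1
  3q - 4 = -4q + 1  ⇒  7q = 5  ⇒  q = 5/7.

q = 5/7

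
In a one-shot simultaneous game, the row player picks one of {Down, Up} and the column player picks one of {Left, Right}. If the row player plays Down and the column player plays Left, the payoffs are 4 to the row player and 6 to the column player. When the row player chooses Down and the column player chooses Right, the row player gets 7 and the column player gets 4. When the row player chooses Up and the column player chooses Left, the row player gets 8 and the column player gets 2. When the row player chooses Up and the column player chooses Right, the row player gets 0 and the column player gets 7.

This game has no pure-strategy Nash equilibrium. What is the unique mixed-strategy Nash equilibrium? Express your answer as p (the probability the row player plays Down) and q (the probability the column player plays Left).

The row player's mix must leave the column player indifferent between Left and Right.
  the column player's payoff from Left: p·6 + (1−p)·2 = 4p + 2
  the column player's payoff from Right: p·4 + (1−p)·7 = -3p + 7
  4p + 2 = -3p + 7  ⇒  7p = 5  ⇒  p = 5/7.
The row player's indifference between Down and Up determines the column player's mixing probability q:
  the row player's payoff from Down: q·4 + (1−q)·7 = -3q + 7
  the row player's payoff from Up: q·8 + (1−q)·0 = 8q
  -3q + 7 = 8q  ⇒  -11q = -7  ⇒  q = 7/11.

p = 5/7, q = 7/11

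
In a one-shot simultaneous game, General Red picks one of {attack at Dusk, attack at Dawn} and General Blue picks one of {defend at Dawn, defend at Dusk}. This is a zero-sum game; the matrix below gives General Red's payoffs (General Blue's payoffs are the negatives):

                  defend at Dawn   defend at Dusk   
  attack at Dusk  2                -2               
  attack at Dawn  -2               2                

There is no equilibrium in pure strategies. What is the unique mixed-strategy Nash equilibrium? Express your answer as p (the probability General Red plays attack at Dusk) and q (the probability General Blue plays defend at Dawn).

p = 1/2, q = 1/2

For General Blue to be willing to mix, General Blue must be indifferent between defend at Dawn and defend at Dusk, which pins down General Red's mix.
  General Blue's expected payoff from defend at Dawn: p·(-2) + (1−p)·2 = -4p + 2
  General Blue's expected payoff from defend at Dusk: p·2 + (1−p)·(-2) = 4p - 2
  -4p + 2 = 4p - 2  ⇒  -8p = -4  ⇒  p = 1/2.
General Red's indifference between attack at Dusk and attack at Dawn determines General Blue's mixing probability q:
  General Red's expected payoff from attack at Dusk: q·2 + (1−q)·(-2) = 4q - 2
  General Red's expected payoff from attack at Dawn: q·(-2) + (1−q)·2 = -4q + 2
  4q - 2 = -4q + 2  ⇒  8q = 4  ⇒  q = 1/2.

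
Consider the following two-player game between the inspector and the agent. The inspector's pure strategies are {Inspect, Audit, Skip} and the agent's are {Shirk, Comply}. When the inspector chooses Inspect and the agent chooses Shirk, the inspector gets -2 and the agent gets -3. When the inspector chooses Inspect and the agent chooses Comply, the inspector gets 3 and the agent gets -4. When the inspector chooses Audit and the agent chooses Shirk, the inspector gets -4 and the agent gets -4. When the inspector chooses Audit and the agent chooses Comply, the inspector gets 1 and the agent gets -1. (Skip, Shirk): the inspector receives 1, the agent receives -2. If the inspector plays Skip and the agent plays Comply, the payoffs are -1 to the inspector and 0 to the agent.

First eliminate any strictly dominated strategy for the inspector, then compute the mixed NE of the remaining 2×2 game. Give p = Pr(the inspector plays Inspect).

p = 2/3

The inspector's strategy Audit is strictly dominated by Inspect: -2 > -4 and 3 > 1. Eliminate Audit.
The agent's indifference between Shirk and Comply determines the inspector's mixing probability p:
  the agent's payoff from Shirk: p·(-3) + (1−p)·(-2) = -p - 2
  the agent's payoff from Comply: p·(-4) + (1−p)·0 = -4p
  -p - 2 = -4p  ⇒  3p = 2  ⇒  p = 2/3.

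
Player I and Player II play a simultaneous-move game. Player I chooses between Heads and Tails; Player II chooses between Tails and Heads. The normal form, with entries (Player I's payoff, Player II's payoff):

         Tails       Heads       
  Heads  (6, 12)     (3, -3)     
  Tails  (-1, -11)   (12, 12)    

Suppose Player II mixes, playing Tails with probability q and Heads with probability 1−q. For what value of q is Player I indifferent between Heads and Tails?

q = 9/16

In a mixed equilibrium Player I is indifferent between Heads and Tails; this condition fixes q.
  Player I's payoff to Heads: q·6 + (1−q)·3 = 3q + 3
  Player I's payoff to Tails: q·(-1) + (1−q)·12 = -13q + 12
  3q + 3 = -13q + 12  ⇒  16q = 9  ⇒  q = 9/16.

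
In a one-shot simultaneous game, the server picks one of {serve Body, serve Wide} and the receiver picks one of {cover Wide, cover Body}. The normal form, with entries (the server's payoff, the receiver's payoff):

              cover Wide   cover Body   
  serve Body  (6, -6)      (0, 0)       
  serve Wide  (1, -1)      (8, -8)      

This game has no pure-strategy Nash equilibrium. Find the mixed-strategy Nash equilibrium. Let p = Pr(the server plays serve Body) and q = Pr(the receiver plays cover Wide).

p = 7/13, q = 8/13

The server's mix must leave the receiver indifferent between cover Wide and cover Body.
  the receiver's payoff from cover Wide: p·(-6) + (1−p)·(-1) = -5p - 1
  the receiver's payoff from cover Body: p·0 + (1−p)·(-8) = 8p - 8
  -5p - 1 = 8p - 8  ⇒  -13p = -7  ⇒  p = 7/13.
In a mixed equilibrium the server is indifferent between serve Body and serve Wide; this condition fixes q.
  the server's payoff to serve Body: q·6 + (1−q)·0 = 6q
  the server's payoff to serve Wide: q·1 + (1−q)·8 = -7q + 8
  6q = -7q + 8  ⇒  13q = 8  ⇒  q = 8/13.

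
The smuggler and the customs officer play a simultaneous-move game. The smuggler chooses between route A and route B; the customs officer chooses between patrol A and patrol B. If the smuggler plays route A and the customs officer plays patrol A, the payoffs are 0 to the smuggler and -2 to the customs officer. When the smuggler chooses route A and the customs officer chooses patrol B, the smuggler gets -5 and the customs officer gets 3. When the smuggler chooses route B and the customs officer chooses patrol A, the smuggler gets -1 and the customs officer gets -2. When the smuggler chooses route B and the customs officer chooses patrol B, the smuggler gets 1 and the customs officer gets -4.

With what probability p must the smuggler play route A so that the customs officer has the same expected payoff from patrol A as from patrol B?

p = 2/7

Set the customs officer's expected payoff from patrol A equal to that from patrol B:
  the customs officer's payoff to patrol A: p·(-2) + (1−p)·(-2) = -2
  the customs officer's payoff to patrol B: p·3 + (1−p)·(-4) = 7p - 4
  -2 = 7p - 4  ⇒  -7p = -2  ⇒  p = 2/7.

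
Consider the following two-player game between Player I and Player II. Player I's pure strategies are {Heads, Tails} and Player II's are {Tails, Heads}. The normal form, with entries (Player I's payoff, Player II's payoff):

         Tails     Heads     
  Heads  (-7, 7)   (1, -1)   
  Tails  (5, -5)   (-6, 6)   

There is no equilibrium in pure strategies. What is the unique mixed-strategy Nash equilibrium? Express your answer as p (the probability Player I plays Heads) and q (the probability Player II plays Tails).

For Player II to be willing to mix, Player II must be indifferent between Tails and Heads, which pins down Player I's mix.
  Player II's payoff from Tails: p·7 + (1−p)·(-5) = 12p - 5
  Player II's payoff from Heads: p·(-1) + (1−p)·6 = -7p + 6
  12p - 5 = -7p + 6  ⇒  19p = 11  ⇒  p = 11/19.
Player II's mix must leave Player I indifferent between Heads and Tails.
  Player I's payoff from Heads: q·(-7) + (1−q)·1 = -8q + 1
  Player I's payoff from Tails: q·5 + (1−q)·(-6) = 11q - 6
  -8q + 1 = 11q - 6  ⇒  -19q = -7  ⇒  q = 7/19.

p = 11/19, q = 7/19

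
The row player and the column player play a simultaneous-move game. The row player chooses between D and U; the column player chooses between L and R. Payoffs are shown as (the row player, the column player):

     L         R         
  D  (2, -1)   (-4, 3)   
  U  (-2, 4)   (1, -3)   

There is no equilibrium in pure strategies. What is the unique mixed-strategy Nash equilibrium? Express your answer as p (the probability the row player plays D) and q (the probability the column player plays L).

p = 7/11, q = 5/9

For the column player to be willing to mix, the column player must be indifferent between L and R, which pins down the row player's mix.
  the column player's payoff from L: p·(-1) + (1−p)·4 = -5p + 4
  the column player's payoff from R: p·3 + (1−p)·(-3) = 6p - 3
  -5p + 4 = 6p - 3  ⇒  -11p = -7  ⇒  p = 7/11.
The column player's mix must leave the row player indifferent between D and U.
  the row player's payoff to D: q·2 + (1−q)·(-4) = 6q - 4
  the row player's payoff to U: q·(-2) + (1−q)·1 = -3q + 1
  6q - 4 = -3q + 1  ⇒  9q = 5  ⇒  q = 5/9.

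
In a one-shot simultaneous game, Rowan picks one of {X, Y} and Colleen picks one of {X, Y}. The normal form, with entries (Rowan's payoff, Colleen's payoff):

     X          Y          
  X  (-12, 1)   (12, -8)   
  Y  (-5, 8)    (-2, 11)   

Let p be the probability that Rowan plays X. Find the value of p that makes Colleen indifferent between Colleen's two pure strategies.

Colleen's indifference between X and Y determines Rowan's mixing probability p:
  Colleen's expected payoff from X: p·1 + (1−p)·8 = -7p + 8
  Colleen's expected payoff from Y: p·(-8) + (1−p)·11 = -19p + 11
  -7p + 8 = -19p + 11  ⇒  12p = 3  ⇒  p = 1/4.

p = 1/4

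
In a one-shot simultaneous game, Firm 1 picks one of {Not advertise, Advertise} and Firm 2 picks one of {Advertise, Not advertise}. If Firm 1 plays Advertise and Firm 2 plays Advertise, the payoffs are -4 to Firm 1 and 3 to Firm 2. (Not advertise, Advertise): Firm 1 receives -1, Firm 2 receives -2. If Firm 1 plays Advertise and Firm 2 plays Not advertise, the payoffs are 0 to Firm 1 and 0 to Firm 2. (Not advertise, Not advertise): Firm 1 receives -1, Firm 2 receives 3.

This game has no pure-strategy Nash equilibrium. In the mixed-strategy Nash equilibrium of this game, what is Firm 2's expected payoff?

9/8

Firm 1's mix must leave Firm 2 indifferent between Advertise and Not advertise.
  Firm 2's payoff to Advertise: p·(-2) + (1−p)·3 = -5p + 3
  Firm 2's payoff to Not advertise: p·3 + (1−p)·0 = 3p
  -5p + 3 = 3p  ⇒  -8p = -3  ⇒  p = 3/8.
At equilibrium Firm 2 is indifferent across columns, so Firm 2's payoff equals the payoff from Advertise: (3/8)·(-2) + (5/8)·3 = 9/8.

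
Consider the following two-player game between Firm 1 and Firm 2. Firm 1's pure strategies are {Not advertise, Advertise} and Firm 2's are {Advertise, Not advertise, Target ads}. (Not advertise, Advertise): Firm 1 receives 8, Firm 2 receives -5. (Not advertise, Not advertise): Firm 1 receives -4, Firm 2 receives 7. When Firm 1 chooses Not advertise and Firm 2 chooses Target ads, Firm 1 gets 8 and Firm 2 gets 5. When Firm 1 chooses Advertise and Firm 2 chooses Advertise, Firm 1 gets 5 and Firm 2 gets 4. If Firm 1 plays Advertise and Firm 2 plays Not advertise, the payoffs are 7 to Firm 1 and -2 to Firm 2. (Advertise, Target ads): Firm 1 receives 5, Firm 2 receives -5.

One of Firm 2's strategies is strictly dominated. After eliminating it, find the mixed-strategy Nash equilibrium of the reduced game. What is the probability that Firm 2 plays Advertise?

q = 11/14

Firm 2's strategy Target ads is strictly dominated by Not advertise: 7 > 5 and -2 > -5. Eliminate Target ads.
For Firm 1 to be willing to mix, Firm 1 must be indifferent between Not advertise and Advertise, which pins down Firm 2's mix.
  Firm 1's payoff to Not advertise: q·8 + (1−q)·(-4) = 12q - 4
  Firm 1's payoff to Advertise: q·5 + (1−q)·7 = -2q + 7
  12q - 4 = -2q + 7  ⇒  14q = 11  ⇒  q = 11/14.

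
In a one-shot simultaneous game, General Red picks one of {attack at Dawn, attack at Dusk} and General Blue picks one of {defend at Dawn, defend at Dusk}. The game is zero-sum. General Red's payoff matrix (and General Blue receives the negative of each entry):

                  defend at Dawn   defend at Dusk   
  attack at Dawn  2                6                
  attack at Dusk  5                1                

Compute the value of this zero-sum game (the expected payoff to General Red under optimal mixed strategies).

General Red's indifference between attack at Dawn and attack at Dusk determines General Blue's mixing probability q:
  General Red's expected payoff from attack at Dawn: q·2 + (1−q)·6 = -4q + 6
  General Red's expected payoff from attack at Dusk: q·5 + (1−q)·1 = 4q + 1
  -4q + 6 = 4q + 1  ⇒  -8q = -5  ⇒  q = 5/8.
The value is General Red's expected payoff against this mix (using attack at Dawn): (5/8)·2 + (3/8)·6 = 7/2.

v = 7/2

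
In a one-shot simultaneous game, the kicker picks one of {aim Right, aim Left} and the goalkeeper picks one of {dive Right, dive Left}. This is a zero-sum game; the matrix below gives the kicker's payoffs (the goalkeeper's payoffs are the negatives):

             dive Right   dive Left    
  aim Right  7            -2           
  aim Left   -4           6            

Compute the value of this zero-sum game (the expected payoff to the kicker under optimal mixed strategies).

v = 34/19

For the kicker to be willing to mix, the kicker must be indifferent between aim Right and aim Left, which pins down the goalkeeper's mix.
  the kicker's payoff from aim Right: q·7 + (1−q)·(-2) = 9q - 2
  the kicker's payoff from aim Left: q·(-4) + (1−q)·6 = -10q + 6
  9q - 2 = -10q + 6  ⇒  19q = 8  ⇒  q = 8/19.
The value is the kicker's expected payoff against this mix (using aim Right): (8/19)·7 + (11/19)·(-2) = 34/19.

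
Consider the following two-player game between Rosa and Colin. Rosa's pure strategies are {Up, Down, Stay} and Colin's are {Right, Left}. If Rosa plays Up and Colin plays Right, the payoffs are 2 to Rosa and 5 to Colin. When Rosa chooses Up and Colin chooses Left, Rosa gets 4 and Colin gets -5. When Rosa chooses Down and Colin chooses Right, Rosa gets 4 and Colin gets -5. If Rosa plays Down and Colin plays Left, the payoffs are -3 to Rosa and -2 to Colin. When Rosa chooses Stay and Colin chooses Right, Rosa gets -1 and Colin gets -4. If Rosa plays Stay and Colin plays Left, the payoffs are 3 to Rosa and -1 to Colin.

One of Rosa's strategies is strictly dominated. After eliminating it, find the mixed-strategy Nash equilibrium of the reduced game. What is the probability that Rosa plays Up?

p = 3/13

Rosa's strategy Stay is strictly dominated by Up: 2 > -1 and 4 > 3. Eliminate Stay.
Rosa's mix must leave Colin indifferent between Right and Left.
  Colin's payoff to Right: p·5 + (1−p)·(-5) = 10p - 5
  Colin's payoff to Left: p·(-5) + (1−p)·(-2) = -3p - 2
  10p - 5 = -3p - 2  ⇒  13p = 3  ⇒  p = 3/13.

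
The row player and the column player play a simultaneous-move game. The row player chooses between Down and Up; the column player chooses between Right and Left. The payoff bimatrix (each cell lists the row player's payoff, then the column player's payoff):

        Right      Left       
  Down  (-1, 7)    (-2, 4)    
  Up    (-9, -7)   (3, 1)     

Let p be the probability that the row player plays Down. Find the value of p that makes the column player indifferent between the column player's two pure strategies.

Set the column player's expected payoff from Right equal to that from Left:
  the column player's payoff from Right: p·7 + (1−p)·(-7) = 14p - 7
  the column player's payoff from Left: p·4 + (1−p)·1 = 3p + 1
  14p - 7 = 3p + 1  ⇒  11p = 8  ⇒  p = 8/11.

p = 8/11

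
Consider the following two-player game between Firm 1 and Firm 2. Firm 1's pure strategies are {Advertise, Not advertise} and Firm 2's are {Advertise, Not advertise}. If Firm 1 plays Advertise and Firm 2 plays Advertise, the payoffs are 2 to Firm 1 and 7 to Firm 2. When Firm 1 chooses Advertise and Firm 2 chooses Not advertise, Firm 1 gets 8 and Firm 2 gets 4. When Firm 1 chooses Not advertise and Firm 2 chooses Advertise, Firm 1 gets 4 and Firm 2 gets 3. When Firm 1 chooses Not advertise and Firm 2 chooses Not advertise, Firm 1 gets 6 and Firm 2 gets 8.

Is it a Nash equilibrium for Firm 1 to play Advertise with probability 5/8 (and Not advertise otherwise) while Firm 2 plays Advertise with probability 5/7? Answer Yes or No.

Given Firm 2's mix q = 5/7, Firm 1's payoff from Advertise is 26/7 but from Not advertise is 32/7. Firm 1 strictly prefers Not advertise, so Firm 1 would not mix.
So the proposed profile is not a Nash equilibrium.

No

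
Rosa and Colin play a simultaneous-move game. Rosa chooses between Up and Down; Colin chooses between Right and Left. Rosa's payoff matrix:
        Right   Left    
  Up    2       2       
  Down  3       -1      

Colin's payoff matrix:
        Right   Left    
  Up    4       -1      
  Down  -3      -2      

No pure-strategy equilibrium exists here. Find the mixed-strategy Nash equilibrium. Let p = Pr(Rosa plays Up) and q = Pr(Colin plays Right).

In a mixed equilibrium Colin is indifferent between Right and Left; this condition fixes p.
  Colin's expected payoff from Right: p·4 + (1−p)·(-3) = 7p - 3
  Colin's expected payoff from Left: p·(-1) + (1−p)·(-2) = p - 2
  7p - 3 = p - 2  ⇒  6p = 1  ⇒  p = 1/6.
Rosa's indifference between Up and Down determines Colin's mixing probability q:
  Rosa's expected payoff from Up: q·2 + (1−q)·2 = 2
  Rosa's expected payoff from Down: q·3 + (1−q)·(-1) = 4q - 1
  2 = 4q - 1  ⇒  -4q = -3  ⇒  q = 3/4.

p = 1/6, q = 3/4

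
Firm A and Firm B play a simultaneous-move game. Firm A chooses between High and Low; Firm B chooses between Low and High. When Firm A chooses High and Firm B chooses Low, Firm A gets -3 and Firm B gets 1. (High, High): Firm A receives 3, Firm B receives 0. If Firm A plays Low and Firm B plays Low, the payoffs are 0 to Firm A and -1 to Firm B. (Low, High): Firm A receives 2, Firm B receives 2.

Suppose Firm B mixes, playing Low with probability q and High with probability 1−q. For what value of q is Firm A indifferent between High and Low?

q = 1/4

Set Firm A's expected payoff from High equal to that from Low:
  Firm A's payoff from High: q·(-3) + (1−q)·3 = -6q + 3
  Firm A's payoff from Low: q·0 + (1−q)·2 = -2q + 2
  -6q + 3 = -2q + 2  ⇒  -4q = -1  ⇒  q = 1/4.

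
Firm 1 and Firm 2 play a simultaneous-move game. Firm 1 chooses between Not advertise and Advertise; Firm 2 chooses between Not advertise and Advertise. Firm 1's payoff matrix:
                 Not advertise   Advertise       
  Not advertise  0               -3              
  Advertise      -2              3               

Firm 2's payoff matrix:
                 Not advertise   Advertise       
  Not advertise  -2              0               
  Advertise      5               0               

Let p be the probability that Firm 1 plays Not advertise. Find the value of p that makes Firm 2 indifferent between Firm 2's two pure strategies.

p = 5/7

For Firm 2 to be willing to mix, Firm 2 must be indifferent between Not advertise and Advertise, which pins down Firm 1's mix.
  Firm 2's payoff to Not advertise: p·(-2) + (1−p)·5 = -7p + 5
  Firm 2's payoff to Advertise: p·0 + (1−p)·0 = 0
  -7p + 5 = 0  ⇒  -7p = -5  ⇒  p = 5/7.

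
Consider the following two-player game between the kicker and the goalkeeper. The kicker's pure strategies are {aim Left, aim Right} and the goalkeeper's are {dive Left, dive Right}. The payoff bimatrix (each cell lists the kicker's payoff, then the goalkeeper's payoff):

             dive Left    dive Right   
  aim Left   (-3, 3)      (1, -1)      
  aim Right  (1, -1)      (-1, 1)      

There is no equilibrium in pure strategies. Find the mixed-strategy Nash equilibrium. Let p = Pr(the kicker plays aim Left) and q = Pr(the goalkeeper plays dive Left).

The goalkeeper's indifference between dive Left and dive Right determines the kicker's mixing probability p:
  the goalkeeper's payoff to dive Left: p·3 + (1−p)·(-1) = 4p - 1
  the goalkeeper's payoff to dive Right: p·(-1) + (1−p)·1 = -2p + 1
  4p - 1 = -2p + 1  ⇒  6p = 2  ⇒  p = 1/3.
For the kicker to be willing to mix, the kicker must be indifferent between aim Left and aim Right, which pins down the goalkeeper's mix.
  the kicker's payoff to aim Left: q·(-3) + (1−q)·1 = -4q + 1
  the kicker's payoff to aim Right: q·1 + (1−q)·(-1) = 2q - 1
  -4q + 1 = 2q - 1  ⇒  -6q = -2  ⇒  q = 1/3.

p = 1/3, q = 1/3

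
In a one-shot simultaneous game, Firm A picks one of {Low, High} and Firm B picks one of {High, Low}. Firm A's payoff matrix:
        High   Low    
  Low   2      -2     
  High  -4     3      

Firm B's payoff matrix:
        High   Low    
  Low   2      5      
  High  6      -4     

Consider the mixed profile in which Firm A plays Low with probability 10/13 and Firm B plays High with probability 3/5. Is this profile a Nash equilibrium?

No

Given Firm B's mix q = 3/5, Firm A's payoff from Low is 2/5 but from High is -6/5. Firm A strictly prefers Low, so Firm A would not mix.
So the proposed profile is not a Nash equilibrium.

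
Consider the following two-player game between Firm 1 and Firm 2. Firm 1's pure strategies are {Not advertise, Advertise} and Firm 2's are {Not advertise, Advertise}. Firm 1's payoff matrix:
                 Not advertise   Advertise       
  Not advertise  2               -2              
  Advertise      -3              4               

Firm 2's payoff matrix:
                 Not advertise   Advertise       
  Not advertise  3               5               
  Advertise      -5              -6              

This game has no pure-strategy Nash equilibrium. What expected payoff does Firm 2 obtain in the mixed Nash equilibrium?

For Firm 2 to be willing to mix, Firm 2 must be indifferent between Not advertise and Advertise, which pins down Firm 1's mix.
  Firm 2's expected payoff from Not advertise: p·3 + (1−p)·(-5) = 8p - 5
  Firm 2's expected payoff from Advertise: p·5 + (1−p)·(-6) = 11p - 6
  8p - 5 = 11p - 6  ⇒  -3p = -1  ⇒  p = 1/3.
At equilibrium Firm 2 is indifferent across columns, so Firm 2's payoff equals the payoff from Not advertise: (1/3)·3 + (2/3)·(-5) = -7/3.

-7/3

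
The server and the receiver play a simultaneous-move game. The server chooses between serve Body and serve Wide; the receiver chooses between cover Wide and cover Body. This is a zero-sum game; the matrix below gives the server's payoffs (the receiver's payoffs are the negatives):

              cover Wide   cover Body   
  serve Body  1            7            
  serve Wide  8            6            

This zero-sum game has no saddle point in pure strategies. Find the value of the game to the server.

v = 25/4

The receiver's mix must leave the server indifferent between serve Body and serve Wide.
  the server's payoff to serve Body: q·1 + (1−q)·7 = -6q + 7
  the server's payoff to serve Wide: q·8 + (1−q)·6 = 2q + 6
  -6q + 7 = 2q + 6  ⇒  -8q = -1  ⇒  q = 1/8.
The value is the server's expected payoff against this mix (using serve Body): (1/8)·1 + (7/8)·7 = 25/4.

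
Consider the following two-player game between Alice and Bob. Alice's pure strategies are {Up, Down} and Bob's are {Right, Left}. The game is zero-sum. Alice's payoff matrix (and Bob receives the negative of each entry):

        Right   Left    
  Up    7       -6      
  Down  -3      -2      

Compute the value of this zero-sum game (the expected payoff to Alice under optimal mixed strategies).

v = -16/7

In a mixed equilibrium Alice is indifferent between Up and Down; this condition fixes q.
  Alice's expected payoff from Up: q·7 + (1−q)·(-6) = 13q - 6
  Alice's expected payoff from Down: q·(-3) + (1−q)·(-2) = -q - 2
  13q - 6 = -q - 2  ⇒  14q = 4  ⇒  q = 2/7.
The value is Alice's expected payoff against this mix (using Up): (2/7)·7 + (5/7)·(-6) = -16/7.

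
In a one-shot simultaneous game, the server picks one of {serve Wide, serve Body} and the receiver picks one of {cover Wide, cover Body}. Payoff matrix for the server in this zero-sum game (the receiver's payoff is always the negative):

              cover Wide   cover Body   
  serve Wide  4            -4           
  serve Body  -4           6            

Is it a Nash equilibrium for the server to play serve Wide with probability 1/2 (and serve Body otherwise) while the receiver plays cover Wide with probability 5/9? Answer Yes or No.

No

Given the server's mix p = 1/2, the receiver's payoff from cover Wide is 0 but from cover Body is -1. The receiver strictly prefers cover Wide, so the receiver would not mix.
So the proposed profile is not a Nash equilibrium.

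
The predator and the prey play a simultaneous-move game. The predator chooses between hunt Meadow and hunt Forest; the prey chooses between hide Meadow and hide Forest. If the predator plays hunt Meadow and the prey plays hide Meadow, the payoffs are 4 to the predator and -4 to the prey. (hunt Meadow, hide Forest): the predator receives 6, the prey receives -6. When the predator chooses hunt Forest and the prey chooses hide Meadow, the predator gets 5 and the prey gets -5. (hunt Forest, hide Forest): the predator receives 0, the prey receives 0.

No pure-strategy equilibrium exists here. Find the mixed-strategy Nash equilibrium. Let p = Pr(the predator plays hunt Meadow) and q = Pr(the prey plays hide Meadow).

p = 5/7, q = 6/7

The prey's indifference between hide Meadow and hide Forest determines the predator's mixing probability p:
  the prey's payoff to hide Meadow: p·(-4) + (1−p)·(-5) = p - 5
  the prey's payoff to hide Forest: p·(-6) + (1−p)·0 = -6p
  p - 5 = -6p  ⇒  7p = 5  ⇒  p = 5/7.
The predator's indifference between hunt Meadow and hunt Forest determines the prey's mixing probability q:
  the predator's payoff from hunt Meadow: q·4 + (1−q)·6 = -2q + 6
  the predator's payoff from hunt Forest: q·5 + (1−q)·0 = 5q
  -2q + 6 = 5q  ⇒  -7q = -6  ⇒  q = 6/7.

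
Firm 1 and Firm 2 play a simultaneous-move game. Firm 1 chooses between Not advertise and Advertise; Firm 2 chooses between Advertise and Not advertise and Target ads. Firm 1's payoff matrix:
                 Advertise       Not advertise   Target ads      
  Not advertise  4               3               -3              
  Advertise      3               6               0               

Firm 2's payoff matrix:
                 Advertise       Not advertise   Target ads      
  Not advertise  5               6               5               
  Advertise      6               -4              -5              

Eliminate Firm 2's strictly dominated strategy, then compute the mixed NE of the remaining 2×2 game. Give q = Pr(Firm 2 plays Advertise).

Firm 2's strategy Target ads is strictly dominated by Not advertise: 6 > 5 and -4 > -5. Eliminate Target ads.
For Firm 1 to be willing to mix, Firm 1 must be indifferent between Not advertise and Advertise, which pins down Firm 2's mix.
  Firm 1's payoff from Not advertise: q·4 + (1−q)·3 = q + 3
  Firm 1's payoff from Advertise: q·3 + (1−q)·6 = -3q + 6
  q + 3 = -3q + 6  ⇒  4q = 3  ⇒  q = 3/4.

q = 3/4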